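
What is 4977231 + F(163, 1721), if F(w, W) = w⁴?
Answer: 710888992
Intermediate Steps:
4977231 + F(163, 1721) = 4977231 + 163⁴ = 4977231 + 705911761 = 710888992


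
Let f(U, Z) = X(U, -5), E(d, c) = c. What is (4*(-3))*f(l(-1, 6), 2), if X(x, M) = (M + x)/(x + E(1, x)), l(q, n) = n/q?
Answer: -11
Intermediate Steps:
X(x, M) = (M + x)/(2*x) (X(x, M) = (M + x)/(x + x) = (M + x)/((2*x)) = (M + x)*(1/(2*x)) = (M + x)/(2*x))
f(U, Z) = (-5 + U)/(2*U)
(4*(-3))*f(l(-1, 6), 2) = (4*(-3))*((-5 + 6/(-1))/(2*((6/(-1))))) = -6*(-5 + 6*(-1))/(6*(-1)) = -6*(-5 - 6)/(-6) = -6*(-1)*(-11)/6 = -12*11/12 = -11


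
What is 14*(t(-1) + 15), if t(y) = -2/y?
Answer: 238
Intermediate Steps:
14*(t(-1) + 15) = 14*(-2/(-1) + 15) = 14*(-2*(-1) + 15) = 14*(2 + 15) = 14*17 = 238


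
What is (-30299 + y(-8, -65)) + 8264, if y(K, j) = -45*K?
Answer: -21675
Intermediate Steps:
(-30299 + y(-8, -65)) + 8264 = (-30299 - 45*(-8)) + 8264 = (-30299 + 360) + 8264 = -29939 + 8264 = -21675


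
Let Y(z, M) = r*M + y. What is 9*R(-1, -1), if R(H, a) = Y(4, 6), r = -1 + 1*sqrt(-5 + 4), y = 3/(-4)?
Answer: -243/4 + 54*I ≈ -60.75 + 54.0*I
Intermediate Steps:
y = -3/4 (y = 3*(-1/4) = -3/4 ≈ -0.75000)
r = -1 + I (r = -1 + 1*sqrt(-1) = -1 + 1*I = -1 + I ≈ -1.0 + 1.0*I)
Y(z, M) = -3/4 + M*(-1 + I) (Y(z, M) = (-1 + I)*M - 3/4 = M*(-1 + I) - 3/4 = -3/4 + M*(-1 + I))
R(H, a) = -27/4 + 6*I (R(H, a) = -3/4 + 6*(-1 + I) = -3/4 + (-6 + 6*I) = -27/4 + 6*I)
9*R(-1, -1) = 9*(-27/4 + 6*I) = -243/4 + 54*I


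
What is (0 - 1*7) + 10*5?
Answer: 43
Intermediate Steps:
(0 - 1*7) + 10*5 = (0 - 7) + 50 = -7 + 50 = 43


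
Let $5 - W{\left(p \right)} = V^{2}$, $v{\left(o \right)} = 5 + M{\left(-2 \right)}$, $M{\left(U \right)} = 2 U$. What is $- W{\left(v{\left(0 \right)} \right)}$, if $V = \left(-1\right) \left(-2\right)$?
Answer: $-1$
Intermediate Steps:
$V = 2$
$v{\left(o \right)} = 1$ ($v{\left(o \right)} = 5 + 2 \left(-2\right) = 5 - 4 = 1$)
$W{\left(p \right)} = 1$ ($W{\left(p \right)} = 5 - 2^{2} = 5 - 4 = 1$)
$- W{\left(v{\left(0 \right)} \right)} = \left(-1\right) 1 = -1$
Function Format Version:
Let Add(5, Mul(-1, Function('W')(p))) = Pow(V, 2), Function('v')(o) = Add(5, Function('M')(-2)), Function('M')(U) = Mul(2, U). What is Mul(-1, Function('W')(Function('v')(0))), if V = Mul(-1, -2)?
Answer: -1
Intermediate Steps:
V = 2
Function('v')(o) = 1 (Function('v')(o) = Add(5, Mul(2, -2)) = Add(5, -4) = 1)
Function('W')(p) = 1 (Function('W')(p) = Add(5, Mul(-1, Pow(2, 2))) = Add(5, Mul(-1, 4)) = Add(5, -4) = 1)
Mul(-1, Function('W')(Function('v')(0))) = Mul(-1, 1) = -1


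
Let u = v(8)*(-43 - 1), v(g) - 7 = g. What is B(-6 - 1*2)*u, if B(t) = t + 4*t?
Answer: 26400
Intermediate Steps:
v(g) = 7 + g
B(t) = 5*t
u = -660 (u = (7 + 8)*(-43 - 1) = 15*(-44) = -660)
B(-6 - 1*2)*u = (5*(-6 - 1*2))*(-660) = (5*(-6 - 2))*(-660) = (5*(-8))*(-660) = -40*(-660) = 26400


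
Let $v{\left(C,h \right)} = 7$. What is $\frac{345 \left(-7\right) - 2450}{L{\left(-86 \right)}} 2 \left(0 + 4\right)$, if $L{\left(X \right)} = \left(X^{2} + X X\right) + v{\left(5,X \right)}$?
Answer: $- \frac{38920}{14799} \approx -2.6299$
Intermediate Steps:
$L{\left(X \right)} = 7 + 2 X^{2}$ ($L{\left(X \right)} = \left(X^{2} + X X\right) + 7 = \left(X^{2} + X^{2}\right) + 7 = 2 X^{2} + 7 = 7 + 2 X^{2}$)
$\frac{345 \left(-7\right) - 2450}{L{\left(-86 \right)}} 2 \left(0 + 4\right) = \frac{345 \left(-7\right) - 2450}{7 + 2 \left(-86\right)^{2}} \cdot 2 \left(0 + 4\right) = \frac{-2415 - 2450}{7 + 2 \cdot 7396} \cdot 2 \cdot 4 = - \frac{4865}{7 + 14792} \cdot 8 = - \frac{4865}{14799} \cdot 8 = \left(-4865\right) \frac{1}{14799} \cdot 8 = \left(- \frac{4865}{14799}\right) 8 = - \frac{38920}{14799}$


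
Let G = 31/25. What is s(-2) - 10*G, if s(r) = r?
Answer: -72/5 ≈ -14.400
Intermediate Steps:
G = 31/25 (G = 31*(1/25) = 31/25 ≈ 1.2400)
s(-2) - 10*G = -2 - 10*31/25 = -2 - 62/5 = -72/5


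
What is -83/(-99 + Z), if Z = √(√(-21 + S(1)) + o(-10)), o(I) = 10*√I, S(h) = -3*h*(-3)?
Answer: 83/(99 - √2*√I*√(√3 + 5*√10)) ≈ 0.87372 + 0.038598*I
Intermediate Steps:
S(h) = 9*h
Z = √(2*I*√3 + 10*I*√10) (Z = √(√(-21 + 9*1) + 10*√(-10)) = √(√(-21 + 9) + 10*(I*√10)) = √(√(-12) + 10*I*√10) = √(2*I*√3 + 10*I*√10) ≈ 4.1885 + 4.1885*I)
-83/(-99 + Z) = -83/(-99 + √2*√I*√(√3 + 5*√10))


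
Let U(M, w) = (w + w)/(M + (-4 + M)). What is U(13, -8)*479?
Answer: -3832/11 ≈ -348.36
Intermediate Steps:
U(M, w) = 2*w/(-4 + 2*M) (U(M, w) = (2*w)/(-4 + 2*M) = 2*w/(-4 + 2*M))
U(13, -8)*479 = -8/(-2 + 13)*479 = -8/11*479 = -3832/11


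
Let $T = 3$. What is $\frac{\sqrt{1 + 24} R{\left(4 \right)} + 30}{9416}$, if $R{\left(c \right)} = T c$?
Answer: $\frac{45}{4708} \approx 0.0095582$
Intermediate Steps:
$R{\left(c \right)} = 3 c$
$\frac{\sqrt{1 + 24} R{\left(4 \right)} + 30}{9416} = \frac{\sqrt{1 + 24} \cdot 3 \cdot 4 + 30}{9416} = \left(\sqrt{25} \cdot 12 + 30\right) \frac{1}{9416} = \left(5 \cdot 12 + 30\right) \frac{1}{9416} = \left(60 + 30\right) \frac{1}{9416} = 90 \cdot \frac{1}{9416} = \frac{45}{4708}$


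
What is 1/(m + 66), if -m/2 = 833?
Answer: -1/1600 ≈ -0.00062500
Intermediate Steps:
m = -1666 (m = -2*833 = -1666)
1/(m + 66) = 1/(-1666 + 66) = 1/(-1600) = -1/1600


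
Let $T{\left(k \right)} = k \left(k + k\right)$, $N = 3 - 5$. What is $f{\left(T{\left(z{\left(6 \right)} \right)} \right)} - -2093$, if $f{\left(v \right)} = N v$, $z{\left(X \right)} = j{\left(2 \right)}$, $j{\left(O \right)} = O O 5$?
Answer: $493$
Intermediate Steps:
$N = -2$ ($N = 3 - 5 = -2$)
$j{\left(O \right)} = 5 O^{2}$ ($j{\left(O \right)} = O^{2} \cdot 5 = 5 O^{2}$)
$z{\left(X \right)} = 20$ ($z{\left(X \right)} = 5 \cdot 2^{2} = 5 \cdot 4 = 20$)
$T{\left(k \right)} = 2 k^{2}$ ($T{\left(k \right)} = k 2 k = 2 k^{2}$)
$f{\left(v \right)} = - 2 v$
$f{\left(T{\left(z{\left(6 \right)} \right)} \right)} - -2093 = - 2 \cdot 2 \cdot 20^{2} - -2093 = - 2 \cdot 2 \cdot 400 + 2093 = \left(-2\right) 800 + 2093 = -1600 + 2093 = 493$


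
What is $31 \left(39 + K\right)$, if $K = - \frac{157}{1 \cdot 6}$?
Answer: $\frac{2387}{6} \approx 397.83$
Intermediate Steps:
$K = - \frac{157}{6} \approx -26.167$
$31 \left(39 + K\right) = 31 \left(39 - \frac{157}{6}\right) = 31 \cdot \frac{77}{6} = \frac{2387}{6}$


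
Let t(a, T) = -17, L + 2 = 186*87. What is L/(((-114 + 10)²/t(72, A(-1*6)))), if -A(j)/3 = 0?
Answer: -68765/2704 ≈ -25.431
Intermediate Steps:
A(j) = 0 (A(j) = -3*0 = 0)
L = 16180 (L = -2 + 186*87 = -2 + 16182 = 16180)
L/(((-114 + 10)²/t(72, A(-1*6)))) = 16180/(((-114 + 10)²/(-17))) = 16180/(((-104)²*(-1/17))) = 16180/((10816*(-1/17))) = 16180/(-10816/17) = 16180*(-17/10816) = -68765/2704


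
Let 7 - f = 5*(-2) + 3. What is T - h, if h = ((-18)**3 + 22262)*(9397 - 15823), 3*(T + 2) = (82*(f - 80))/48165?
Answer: 5085221106566/48165 ≈ 1.0558e+8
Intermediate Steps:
f = 14 (f = 7 - (5*(-2) + 3) = 7 - (-10 + 3) = 7 - 1*(-7) = 7 + 7 = 14)
T = -98134/48165 (T = -2 + ((82*(14 - 80))/48165)/3 = -2 + ((82*(-66))*(1/48165))/3 = -2 + (-5412*1/48165)/3 = -2 + (1/3)*(-1804/16055) = -2 - 1804/48165 = -98134/48165 ≈ -2.0375)
h = -105579180 (h = (-5832 + 22262)*(-6426) = 16430*(-6426) = -105579180)
T - h = -98134/48165 - 1*(-105579180) = -98134/48165 + 105579180 = 5085221106566/48165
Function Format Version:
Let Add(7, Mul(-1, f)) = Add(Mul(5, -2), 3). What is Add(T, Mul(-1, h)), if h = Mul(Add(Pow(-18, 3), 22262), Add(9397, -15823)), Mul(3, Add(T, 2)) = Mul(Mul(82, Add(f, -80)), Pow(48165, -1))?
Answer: Rational(5085221106566, 48165) ≈ 1.0558e+8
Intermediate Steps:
f = 14 (f = Add(7, Mul(-1, Add(Mul(5, -2), 3))) = Add(7, Mul(-1, Add(-10, 3))) = Add(7, Mul(-1, -7)) = Add(7, 7) = 14)
T = Rational(-98134, 48165) (T = Add(-2, Mul(Rational(1, 3), Mul(Mul(82, Add(14, -80)), Pow(48165, -1)))) = Add(-2, Mul(Rational(1, 3), Mul(Mul(82, -66), Rational(1, 48165)))) = Add(-2, Mul(Rational(1, 3), Mul(-5412, Rational(1, 48165)))) = Add(-2, Mul(Rational(1, 3), Rational(-1804, 16055))) = Add(-2, Rational(-1804, 48165)) = Rational(-98134, 48165) ≈ -2.0375)
h = -105579180 (h = Mul(Add(-5832, 22262), -6426) = Mul(16430, -6426) = -105579180)
Add(T, Mul(-1, h)) = Add(Rational(-98134, 48165), Mul(-1, -105579180)) = Add(Rational(-98134, 48165), 105579180) = Rational(5085221106566, 48165)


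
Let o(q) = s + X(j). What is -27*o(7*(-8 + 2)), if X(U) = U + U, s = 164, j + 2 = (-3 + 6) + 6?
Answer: -4806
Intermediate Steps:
j = 7 (j = -2 + ((-3 + 6) + 6) = -2 + (3 + 6) = -2 + 9 = 7)
X(U) = 2*U
o(q) = 178 (o(q) = 164 + 2*7 = 164 + 14 = 178)
-27*o(7*(-8 + 2)) = -27*178 = -4806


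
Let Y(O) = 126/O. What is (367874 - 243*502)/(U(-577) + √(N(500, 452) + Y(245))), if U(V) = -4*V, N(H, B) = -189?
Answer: 1168401920/10967461 - 43392*I*√25655/10967461 ≈ 106.53 - 0.63371*I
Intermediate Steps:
(367874 - 243*502)/(U(-577) + √(N(500, 452) + Y(245))) = (367874 - 243*502)/(-4*(-577) + √(-189 + 126/245)) = (367874 - 121986)/(2308 + √(-189 + 126*(1/245))) = 245888/(2308 + √(-189 + 18/35)) = 245888/(2308 + √(-6597/35)) = 245888/(2308 + 3*I*√25655/35)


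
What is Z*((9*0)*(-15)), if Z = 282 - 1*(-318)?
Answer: 0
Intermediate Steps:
Z = 600 (Z = 282 + 318 = 600)
Z*((9*0)*(-15)) = 600*((9*0)*(-15)) = 600*(0*(-15)) = 600*0 = 0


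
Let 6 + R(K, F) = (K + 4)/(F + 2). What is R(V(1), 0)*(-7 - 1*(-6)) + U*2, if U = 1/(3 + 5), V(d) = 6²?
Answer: -55/4 ≈ -13.750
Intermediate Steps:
V(d) = 36
R(K, F) = -6 + (4 + K)/(2 + F) (R(K, F) = -6 + (K + 4)/(F + 2) = -6 + (4 + K)/(2 + F))
U = ⅛ (U = 1/8 = ⅛ ≈ 0.12500)
R(V(1), 0)*(-7 - 1*(-6)) + U*2 = ((-8 + 36 - 6*0)/(2 + 0))*(-7 - 1*(-6)) + (⅛)*2 = ((-8 + 36 + 0)/2)*(-7 + 6) + ¼ = ((½)*28)*(-1) + ¼ = 14*(-1) + ¼ = -14 + ¼ = -55/4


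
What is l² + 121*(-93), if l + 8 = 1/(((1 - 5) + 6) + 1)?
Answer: -100748/9 ≈ -11194.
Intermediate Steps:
l = -23/3 (l = -8 + 1/(((1 - 5) + 6) + 1) = -8 + 1/((-4 + 6) + 1) = -8 + 1/(2 + 1) = -8 + 1/3 = -8 + ⅓ = -23/3 ≈ -7.6667)
l² + 121*(-93) = (-23/3)² + 121*(-93) = 529/9 - 11253 = -100748/9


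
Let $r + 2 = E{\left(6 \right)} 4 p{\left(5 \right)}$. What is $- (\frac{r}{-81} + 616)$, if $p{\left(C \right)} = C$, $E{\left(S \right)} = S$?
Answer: $- \frac{49778}{81} \approx -614.54$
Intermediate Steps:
$r = 118$ ($r = -2 + 6 \cdot 4 \cdot 5 = -2 + 24 \cdot 5 = -2 + 120 = 118$)
$- (\frac{r}{-81} + 616) = - (\frac{1}{-81} \cdot 118 + 616) = - (\left(- \frac{1}{81}\right) 118 + 616) = - (- \frac{118}{81} + 616) = \left(-1\right) \frac{49778}{81} = - \frac{49778}{81}$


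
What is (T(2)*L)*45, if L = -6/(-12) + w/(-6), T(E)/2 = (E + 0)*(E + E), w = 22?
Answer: -2280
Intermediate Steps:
T(E) = 4*E² (T(E) = 2*((E + 0)*(E + E)) = 2*(E*(2*E)) = 2*(2*E²) = 4*E²)
L = -19/6 (L = -6/(-12) + 22/(-6) = -6*(-1/12) + 22*(-⅙) = ½ - 11/3 = -19/6 ≈ -3.1667)
(T(2)*L)*45 = ((4*2²)*(-19/6))*45 = ((4*4)*(-19/6))*45 = (16*(-19/6))*45 = -152/3*45 = -2280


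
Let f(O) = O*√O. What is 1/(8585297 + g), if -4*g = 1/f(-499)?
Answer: 17067776345763248/146531929057952175764657 + 1996*I*√499/146531929057952175764657 ≈ 1.1648e-7 + 3.0428e-19*I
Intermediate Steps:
f(O) = O^(3/2)
g = -I*√499/996004 (g = -I*√499/249001/4 = -I*√499/996004 ≈ -2.2428e-5*I)
1/(8585297 + g) = 1/(8585297 - I*√499/996004)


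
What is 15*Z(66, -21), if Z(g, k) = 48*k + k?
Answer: -15435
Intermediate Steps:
Z(g, k) = 49*k
15*Z(66, -21) = 15*(49*(-21)) = 15*(-1029) = -15435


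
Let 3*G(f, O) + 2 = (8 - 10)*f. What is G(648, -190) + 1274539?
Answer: 3822319/3 ≈ 1.2741e+6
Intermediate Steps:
G(f, O) = -2/3 - 2*f/3 (G(f, O) = -2/3 + ((8 - 10)*f)/3 = -2/3 + (-2*f)/3 = -2/3 - 2*f/3)
G(648, -190) + 1274539 = (-2/3 - 2/3*648) + 1274539 = (-2/3 - 432) + 1274539 = -1298/3 + 1274539 = 3822319/3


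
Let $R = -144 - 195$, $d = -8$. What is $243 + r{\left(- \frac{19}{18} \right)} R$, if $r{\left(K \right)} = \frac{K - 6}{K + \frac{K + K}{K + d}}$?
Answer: $- \frac{50640}{19} \approx -2665.3$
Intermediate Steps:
$r{\left(K \right)} = \frac{-6 + K}{K + \frac{2 K}{-8 + K}}$ ($r{\left(K \right)} = \frac{K - 6}{K + \frac{K + K}{K - 8}} = \frac{-6 + K}{K + \frac{2 K}{-8 + K}}$)
$R = -339$ ($R = -144 - 195 = -339$)
$243 + r{\left(- \frac{19}{18} \right)} R = 243 + \frac{-8 - \frac{19}{18}}{\left(-19\right) \frac{1}{18}} \left(-339\right) = 243 + \frac{-8 - \frac{19}{18}}{- \frac{19}{18}} \left(-339\right) = 243 + \left(- \frac{18}{19}\right) \left(- \frac{163}{18}\right) \left(-339\right) = 243 + \frac{163}{19} \left(-339\right) = 243 - \frac{55257}{19} = - \frac{50640}{19}$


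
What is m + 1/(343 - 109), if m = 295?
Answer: 69031/234 ≈ 295.00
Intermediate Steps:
m + 1/(343 - 109) = 295 + 1/(343 - 109) = 295 + 1/234 = 69031/234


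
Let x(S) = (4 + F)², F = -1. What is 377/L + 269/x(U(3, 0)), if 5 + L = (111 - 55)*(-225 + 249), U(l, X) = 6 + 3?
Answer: 27968/927 ≈ 30.170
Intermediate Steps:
U(l, X) = 9
x(S) = 9 (x(S) = (4 - 1)² = 3² = 9)
L = 1339 (L = -5 + (111 - 55)*(-225 + 249) = -5 + 56*24 = -5 + 1344 = 1339)
377/L + 269/x(U(3, 0)) = 377/1339 + 269/9 = 377*(1/1339) + 269*(⅑) = 29/103 + 269/9 = 27968/927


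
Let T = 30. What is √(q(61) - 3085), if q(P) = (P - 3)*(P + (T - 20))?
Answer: √1033 ≈ 32.140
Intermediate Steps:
q(P) = (-3 + P)*(10 + P) (q(P) = (P - 3)*(P + (30 - 20)) = (-3 + P)*(P + 10) = (-3 + P)*(10 + P))
√(q(61) - 3085) = √((-30 + 61² + 7*61) - 3085) = √((-30 + 3721 + 427) - 3085) = √(4118 - 3085) = √1033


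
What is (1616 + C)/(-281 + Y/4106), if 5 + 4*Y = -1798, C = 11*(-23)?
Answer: -22385912/4616947 ≈ -4.8486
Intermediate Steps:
C = -253
Y = -1803/4 (Y = -5/4 + (¼)*(-1798) = -5/4 - 899/2 = -1803/4 ≈ -450.75)
(1616 + C)/(-281 + Y/4106) = (1616 - 253)/(-281 - 1803/4/4106) = 1363/(-281 - 1803/4*1/4106) = 1363/(-281 - 1803/16424) = 1363/(-4616947/16424) = 1363*(-16424/4616947) = -22385912/4616947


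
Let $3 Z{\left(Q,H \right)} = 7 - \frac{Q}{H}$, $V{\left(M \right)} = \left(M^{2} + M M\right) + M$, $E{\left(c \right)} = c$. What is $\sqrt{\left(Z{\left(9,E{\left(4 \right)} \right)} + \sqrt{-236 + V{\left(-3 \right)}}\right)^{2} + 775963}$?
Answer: $\frac{\sqrt{111707209 + 456 i \sqrt{221}}}{12} \approx 880.76 + 0.026724 i$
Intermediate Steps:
$V{\left(M \right)} = M + 2 M^{2}$ ($V{\left(M \right)} = \left(M^{2} + M^{2}\right) + M = 2 M^{2} + M = M + 2 M^{2}$)
$Z{\left(Q,H \right)} = \frac{7}{3} - \frac{Q}{3 H}$ ($Z{\left(Q,H \right)} = \frac{7 - \frac{Q}{H}}{3} = \frac{7}{3} - \frac{Q}{3 H}$)
$\sqrt{\left(Z{\left(9,E{\left(4 \right)} \right)} + \sqrt{-236 + V{\left(-3 \right)}}\right)^{2} + 775963} = \sqrt{\left(\frac{\left(-1\right) 9 + 7 \cdot 4}{3 \cdot 4} + \sqrt{-236 - 3 \left(1 + 2 \left(-3\right)\right)}\right)^{2} + 775963} = \sqrt{\left(\frac{1}{3} \cdot \frac{1}{4} \left(-9 + 28\right) + \sqrt{-236 - 3 \left(1 - 6\right)}\right)^{2} + 775963} = \sqrt{\left(\frac{1}{3} \cdot \frac{1}{4} \cdot 19 + \sqrt{-236 - -15}\right)^{2} + 775963} = \sqrt{\left(\frac{19}{12} + \sqrt{-236 + 15}\right)^{2} + 775963} = \sqrt{\left(\frac{19}{12} + \sqrt{-221}\right)^{2} + 775963} = \sqrt{\left(\frac{19}{12} + i \sqrt{221}\right)^{2} + 775963} = \sqrt{775963 + \left(\frac{19}{12} + i \sqrt{221}\right)^{2}}$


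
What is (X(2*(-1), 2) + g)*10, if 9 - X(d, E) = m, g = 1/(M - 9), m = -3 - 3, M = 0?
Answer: 1340/9 ≈ 148.89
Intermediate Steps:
m = -6
g = -⅑ (g = 1/(0 - 9) = 1/(-9) = -⅑ ≈ -0.11111)
X(d, E) = 15 (X(d, E) = 9 - 1*(-6) = 9 + 6 = 15)
(X(2*(-1), 2) + g)*10 = (15 - ⅑)*10 = (134/9)*10 = 1340/9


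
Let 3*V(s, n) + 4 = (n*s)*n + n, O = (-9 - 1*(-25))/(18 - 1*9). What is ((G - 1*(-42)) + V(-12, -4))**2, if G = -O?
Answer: 56644/81 ≈ 699.31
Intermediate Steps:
O = 16/9 (O = (-9 + 25)/(18 - 9) = 16/9 ≈ 1.7778)
V(s, n) = -4/3 + n/3 + s*n**2/3 (V(s, n) = -4/3 + ((n*s)*n + n)/3 = -4/3 + (s*n**2 + n)/3 = -4/3 + (n + s*n**2)/3 = -4/3 + (n/3 + s*n**2/3) = -4/3 + n/3 + s*n**2/3)
G = -16/9 (G = -1*16/9 = -16/9 ≈ -1.7778)
((G - 1*(-42)) + V(-12, -4))**2 = ((-16/9 - 1*(-42)) + (-4/3 + (1/3)*(-4) + (1/3)*(-12)*(-4)**2))**2 = ((-16/9 + 42) + (-4/3 - 4/3 + (1/3)*(-12)*16))**2 = (362/9 + (-4/3 - 4/3 - 64))**2 = (362/9 - 200/3)**2 = (-238/9)**2 = 56644/81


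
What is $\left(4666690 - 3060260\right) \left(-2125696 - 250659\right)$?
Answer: $-3817447962650$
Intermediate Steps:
$\left(4666690 - 3060260\right) \left(-2125696 - 250659\right) = 1606430 \left(-2376355\right) = -3817447962650$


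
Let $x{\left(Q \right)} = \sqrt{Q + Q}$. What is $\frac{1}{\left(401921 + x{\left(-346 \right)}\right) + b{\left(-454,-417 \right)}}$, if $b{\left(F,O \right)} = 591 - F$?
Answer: $\frac{201483}{81190798924} - \frac{i \sqrt{173}}{81190798924} \approx 2.4816 \cdot 10^{-6} - 1.62 \cdot 10^{-10} i$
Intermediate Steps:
$x{\left(Q \right)} = \sqrt{2} \sqrt{Q}$ ($x{\left(Q \right)} = \sqrt{2 Q} = \sqrt{2} \sqrt{Q}$)
$\frac{1}{\left(401921 + x{\left(-346 \right)}\right) + b{\left(-454,-417 \right)}} = \frac{1}{\left(401921 + \sqrt{2} \sqrt{-346}\right) + \left(591 - -454\right)} = \frac{1}{\left(401921 + \sqrt{2} i \sqrt{346}\right) + \left(591 + 454\right)} = \frac{1}{\left(401921 + 2 i \sqrt{173}\right) + 1045} = \frac{1}{402966 + 2 i \sqrt{173}}$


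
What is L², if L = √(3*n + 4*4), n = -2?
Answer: 10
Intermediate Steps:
L = √10 (L = √(3*(-2) + 4*4) = √(-6 + 16) = √10 ≈ 3.1623)
L² = (√10)² = 10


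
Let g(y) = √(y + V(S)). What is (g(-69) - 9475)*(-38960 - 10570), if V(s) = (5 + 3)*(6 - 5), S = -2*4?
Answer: 469296750 - 49530*I*√61 ≈ 4.693e+8 - 3.8684e+5*I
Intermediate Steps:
S = -8
V(s) = 8 (V(s) = 8*1 = 8)
g(y) = √(8 + y) (g(y) = √(y + 8) = √(8 + y))
(g(-69) - 9475)*(-38960 - 10570) = (√(8 - 69) - 9475)*(-38960 - 10570) = (√(-61) - 9475)*(-49530) = (I*√61 - 9475)*(-49530) = (-9475 + I*√61)*(-49530) = 469296750 - 49530*I*√61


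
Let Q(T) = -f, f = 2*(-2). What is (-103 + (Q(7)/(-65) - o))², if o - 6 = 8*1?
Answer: 57896881/4225 ≈ 13703.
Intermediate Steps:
f = -4
o = 14 (o = 6 + 8*1 = 6 + 8 = 14)
Q(T) = 4 (Q(T) = -1*(-4) = 4)
(-103 + (Q(7)/(-65) - o))² = (-103 + (4/(-65) - 1*14))² = (-103 + (4*(-1/65) - 14))² = (-103 + (-4/65 - 14))² = (-103 - 914/65)² = (-7609/65)² = 57896881/4225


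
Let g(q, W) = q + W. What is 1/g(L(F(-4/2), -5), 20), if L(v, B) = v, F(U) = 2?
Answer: 1/22 ≈ 0.045455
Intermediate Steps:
g(q, W) = W + q
1/g(L(F(-4/2), -5), 20) = 1/(20 + 2) = 1/22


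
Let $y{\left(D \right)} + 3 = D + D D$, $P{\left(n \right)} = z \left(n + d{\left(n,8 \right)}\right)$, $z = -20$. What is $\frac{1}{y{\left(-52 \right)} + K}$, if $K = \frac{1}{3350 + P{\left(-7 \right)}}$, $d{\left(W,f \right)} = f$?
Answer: $\frac{3330}{8821171} \approx 0.0003775$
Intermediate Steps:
$P{\left(n \right)} = -160 - 20 n$ ($P{\left(n \right)} = - 20 \left(n + 8\right) = - 20 \left(8 + n\right) = -160 - 20 n$)
$y{\left(D \right)} = -3 + D + D^{2}$ ($y{\left(D \right)} = -3 + \left(D + D D\right) = -3 + \left(D + D^{2}\right) = -3 + D + D^{2}$)
$K = \frac{1}{3330}$ ($K = \frac{1}{3350 - 20} = \frac{1}{3330} \approx 0.0003003$)
$\frac{1}{y{\left(-52 \right)} + K} = \frac{1}{\left(-3 - 52 + \left(-52\right)^{2}\right) + \frac{1}{3330}} = \frac{1}{\left(-3 - 52 + 2704\right) + \frac{1}{3330}} = \frac{1}{2649 + \frac{1}{3330}} = \frac{1}{\frac{8821171}{3330}} = \frac{3330}{8821171}$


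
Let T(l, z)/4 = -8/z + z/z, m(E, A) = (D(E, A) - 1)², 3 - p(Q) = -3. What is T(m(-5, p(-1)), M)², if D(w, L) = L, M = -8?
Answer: 64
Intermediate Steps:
p(Q) = 6 (p(Q) = 3 - 1*(-3) = 3 + 3 = 6)
m(E, A) = (-1 + A)² (m(E, A) = (A - 1)² = (-1 + A)²)
T(l, z) = 4 - 32/z (T(l, z) = 4*(-8/z + z/z) = 4*(-8/z + 1) = 4*(1 - 8/z) = 4 - 32/z)
T(m(-5, p(-1)), M)² = (4 - 32/(-8))² = (4 - 32*(-⅛))² = (4 + 4)² = 8² = 64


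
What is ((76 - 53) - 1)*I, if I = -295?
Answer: -6490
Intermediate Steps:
((76 - 53) - 1)*I = ((76 - 53) - 1)*(-295) = (23 - 1)*(-295) = 22*(-295) = -6490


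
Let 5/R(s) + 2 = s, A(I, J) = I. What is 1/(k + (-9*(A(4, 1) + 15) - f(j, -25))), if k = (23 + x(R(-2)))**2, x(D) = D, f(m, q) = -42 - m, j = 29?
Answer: 16/5969 ≈ 0.0026805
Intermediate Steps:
R(s) = 5/(-2 + s)
k = 7569/16 (k = (23 + 5/(-2 - 2))**2 = (23 + 5/(-4))**2 = (23 + 5*(-1/4))**2 = (23 - 5/4)**2 = (87/4)**2 = 7569/16 ≈ 473.06)
1/(k + (-9*(A(4, 1) + 15) - f(j, -25))) = 1/(7569/16 + (-9*(4 + 15) - (-42 - 1*29))) = 1/(7569/16 + (-9*19 - (-42 - 29))) = 1/(7569/16 + (-171 - 1*(-71))) = 1/(7569/16 + (-171 + 71)) = 1/(7569/16 - 100) = 1/(5969/16) = 16/5969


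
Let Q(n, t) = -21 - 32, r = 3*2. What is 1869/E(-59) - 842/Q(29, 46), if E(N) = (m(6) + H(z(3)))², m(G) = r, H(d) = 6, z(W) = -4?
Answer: 73435/2544 ≈ 28.866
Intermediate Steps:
r = 6
Q(n, t) = -53
m(G) = 6
E(N) = 144 (E(N) = (6 + 6)² = 12² = 144)
1869/E(-59) - 842/Q(29, 46) = 1869/144 - 842/(-53) = 1869*(1/144) - 842*(-1/53) = 623/48 + 842/53 = 73435/2544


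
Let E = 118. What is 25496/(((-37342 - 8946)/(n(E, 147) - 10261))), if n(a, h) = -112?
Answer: 3005341/526 ≈ 5713.6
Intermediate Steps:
25496/(((-37342 - 8946)/(n(E, 147) - 10261))) = 25496/(((-37342 - 8946)/(-112 - 10261))) = 25496/((-46288/(-10373))) = 25496/((-46288*(-1/10373))) = 25496/(4208/943) = 25496*(943/4208) = 3005341/526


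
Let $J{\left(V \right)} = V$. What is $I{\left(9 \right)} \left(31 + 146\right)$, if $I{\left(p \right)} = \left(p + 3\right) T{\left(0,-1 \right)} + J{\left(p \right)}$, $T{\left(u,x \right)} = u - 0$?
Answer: $1593$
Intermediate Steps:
$T{\left(u,x \right)} = u$ ($T{\left(u,x \right)} = u + 0 = u$)
$I{\left(p \right)} = p$ ($I{\left(p \right)} = \left(p + 3\right) 0 + p = \left(3 + p\right) 0 + p = 0 + p = p$)
$I{\left(9 \right)} \left(31 + 146\right) = 9 \left(31 + 146\right) = 9 \cdot 177 = 1593$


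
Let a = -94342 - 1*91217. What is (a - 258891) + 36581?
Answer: -407869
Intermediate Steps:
a = -185559 (a = -94342 - 91217 = -185559)
(a - 258891) + 36581 = (-185559 - 258891) + 36581 = -444450 + 36581 = -407869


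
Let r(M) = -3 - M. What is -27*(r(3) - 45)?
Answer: 1377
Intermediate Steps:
-27*(r(3) - 45) = -27*((-3 - 1*3) - 45) = -27*((-3 - 3) - 45) = -27*(-6 - 45) = -27*(-51) = 1377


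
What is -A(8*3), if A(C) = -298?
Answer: 298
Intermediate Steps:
-A(8*3) = -1*(-298) = 298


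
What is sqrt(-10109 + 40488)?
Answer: sqrt(30379) ≈ 174.30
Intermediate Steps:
sqrt(-10109 + 40488) = sqrt(30379)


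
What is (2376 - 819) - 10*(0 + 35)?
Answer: 1207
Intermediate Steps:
(2376 - 819) - 10*(0 + 35) = 1557 - 10*35 = 1557 - 350 = 1207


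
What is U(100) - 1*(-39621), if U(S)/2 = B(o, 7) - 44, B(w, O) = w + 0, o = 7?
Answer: 39547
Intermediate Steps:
B(w, O) = w
U(S) = -74 (U(S) = 2*(7 - 44) = 2*(-37) = -74)
U(100) - 1*(-39621) = -74 - 1*(-39621) = -74 + 39621 = 39547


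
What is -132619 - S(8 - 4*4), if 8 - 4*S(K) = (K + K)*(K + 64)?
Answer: -132845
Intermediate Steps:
S(K) = 2 - K*(64 + K)/2 (S(K) = 2 - (K + K)*(K + 64)/4 = 2 - 2*K*(64 + K)/4 = 2 - K*(64 + K)/2)
-132619 - S(8 - 4*4) = -132619 - (2 - 32*(8 - 4*4) - (8 - 4*4)**2/2) = -132619 - (2 - 32*(8 - 16) - (8 - 16)**2/2) = -132619 - (2 - 32*(-8) - 1/2*(-8)**2) = -132619 - (2 + 256 - 1/2*64) = -132619 - (2 + 256 - 32) = -132619 - 1*226 = -132619 - 226 = -132845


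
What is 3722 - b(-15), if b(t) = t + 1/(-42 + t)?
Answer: 213010/57 ≈ 3737.0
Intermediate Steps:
3722 - b(-15) = 3722 - (1 + (-15)² - 42*(-15))/(-42 - 15) = 3722 - (1 + 225 + 630)/(-57) = 3722 - (-1)*856/57 = 3722 - 1*(-856/57) = 3722 + 856/57 = 213010/57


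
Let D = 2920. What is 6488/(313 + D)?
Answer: 6488/3233 ≈ 2.0068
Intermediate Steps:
6488/(313 + D) = 6488/(313 + 2920) = 6488/3233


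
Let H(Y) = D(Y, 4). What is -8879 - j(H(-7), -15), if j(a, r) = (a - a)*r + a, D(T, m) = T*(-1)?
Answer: -8886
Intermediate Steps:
D(T, m) = -T
H(Y) = -Y
j(a, r) = a (j(a, r) = 0*r + a = 0 + a = a)
-8879 - j(H(-7), -15) = -8879 - (-1)*(-7) = -8879 - 1*7 = -8879 - 7 = -8886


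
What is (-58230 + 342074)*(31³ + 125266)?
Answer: 44011999108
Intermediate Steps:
(-58230 + 342074)*(31³ + 125266) = 283844*(29791 + 125266) = 283844*155057 = 44011999108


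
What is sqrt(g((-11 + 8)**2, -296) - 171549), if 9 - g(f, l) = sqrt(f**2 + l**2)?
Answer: sqrt(-171540 - sqrt(87697)) ≈ 414.53*I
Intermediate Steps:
g(f, l) = 9 - sqrt(f**2 + l**2)
sqrt(g((-11 + 8)**2, -296) - 171549) = sqrt((9 - sqrt(((-11 + 8)**2)**2 + (-296)**2)) - 171549) = sqrt((9 - sqrt(((-3)**2)**2 + 87616)) - 171549) = sqrt((9 - sqrt(9**2 + 87616)) - 171549) = sqrt((9 - sqrt(81 + 87616)) - 171549) = sqrt((9 - sqrt(87697)) - 171549) = sqrt(-171540 - sqrt(87697))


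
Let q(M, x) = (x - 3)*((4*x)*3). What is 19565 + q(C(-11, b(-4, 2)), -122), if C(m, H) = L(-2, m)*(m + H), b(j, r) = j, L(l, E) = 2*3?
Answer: 202565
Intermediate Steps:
L(l, E) = 6
C(m, H) = 6*H + 6*m (C(m, H) = 6*(m + H) = 6*(H + m) = 6*H + 6*m)
q(M, x) = 12*x*(-3 + x) (q(M, x) = (-3 + x)*(12*x) = 12*x*(-3 + x))
19565 + q(C(-11, b(-4, 2)), -122) = 19565 + 12*(-122)*(-3 - 122) = 19565 + 12*(-122)*(-125) = 19565 + 183000 = 202565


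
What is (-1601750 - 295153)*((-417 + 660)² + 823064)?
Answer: -1673282796039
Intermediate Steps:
(-1601750 - 295153)*((-417 + 660)² + 823064) = -1896903*(243² + 823064) = -1896903*(59049 + 823064) = -1896903*882113 = -1673282796039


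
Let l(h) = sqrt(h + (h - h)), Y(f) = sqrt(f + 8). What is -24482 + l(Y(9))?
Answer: -24482 + 17**(1/4) ≈ -24480.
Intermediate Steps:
Y(f) = sqrt(8 + f)
l(h) = sqrt(h) (l(h) = sqrt(h + 0) = sqrt(h))
-24482 + l(Y(9)) = -24482 + sqrt(sqrt(8 + 9)) = -24482 + sqrt(sqrt(17)) = -24482 + 17**(1/4)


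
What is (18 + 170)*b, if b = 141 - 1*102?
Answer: 7332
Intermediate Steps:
b = 39 (b = 141 - 102 = 39)
(18 + 170)*b = (18 + 170)*39 = 188*39 = 7332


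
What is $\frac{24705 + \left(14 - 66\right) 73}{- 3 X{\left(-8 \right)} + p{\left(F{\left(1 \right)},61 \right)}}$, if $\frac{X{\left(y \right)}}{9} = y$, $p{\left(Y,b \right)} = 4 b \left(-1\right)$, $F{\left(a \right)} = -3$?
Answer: $- \frac{2987}{4} \approx -746.75$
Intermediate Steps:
$p{\left(Y,b \right)} = - 4 b$
$X{\left(y \right)} = 9 y$
$\frac{24705 + \left(14 - 66\right) 73}{- 3 X{\left(-8 \right)} + p{\left(F{\left(1 \right)},61 \right)}} = \frac{24705 + \left(14 - 66\right) 73}{- 3 \cdot 9 \left(-8\right) - 244} = \frac{24705 - 3796}{\left(-3\right) \left(-72\right) - 244} = \frac{24705 - 3796}{216 - 244} = \frac{20909}{-28} = 20909 \left(- \frac{1}{28}\right) = - \frac{2987}{4}$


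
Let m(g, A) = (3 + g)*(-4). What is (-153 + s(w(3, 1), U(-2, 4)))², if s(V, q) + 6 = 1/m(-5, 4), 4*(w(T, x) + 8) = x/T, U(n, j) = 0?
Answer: 1615441/64 ≈ 25241.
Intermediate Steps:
m(g, A) = -12 - 4*g
w(T, x) = -8 + x/(4*T) (w(T, x) = -8 + (x/T)/4 = -8 + x/(4*T))
s(V, q) = -47/8 (s(V, q) = -6 + 1/(-12 - 4*(-5)) = -6 + 1/(-12 + 20) = -6 + 1/8 = -6 + ⅛ = -47/8)
(-153 + s(w(3, 1), U(-2, 4)))² = (-153 - 47/8)² = (-1271/8)² = 1615441/64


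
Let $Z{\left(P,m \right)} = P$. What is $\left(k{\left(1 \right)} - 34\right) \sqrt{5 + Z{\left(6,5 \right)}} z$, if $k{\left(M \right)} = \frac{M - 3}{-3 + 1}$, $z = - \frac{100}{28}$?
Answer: $\frac{825 \sqrt{11}}{7} \approx 390.89$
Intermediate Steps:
$z = - \frac{25}{7}$ ($z = \left(-100\right) \frac{1}{28} = - \frac{25}{7} \approx -3.5714$)
$k{\left(M \right)} = \frac{3}{2} - \frac{M}{2}$ ($k{\left(M \right)} = \frac{-3 + M}{-2} = \left(-3 + M\right) \left(- \frac{1}{2}\right) = \frac{3}{2} - \frac{M}{2}$)
$\left(k{\left(1 \right)} - 34\right) \sqrt{5 + Z{\left(6,5 \right)}} z = \left(\left(\frac{3}{2} - \frac{1}{2}\right) - 34\right) \sqrt{5 + 6} \left(- \frac{25}{7}\right) = \left(\left(\frac{3}{2} - \frac{1}{2}\right) - 34\right) \sqrt{11} \left(- \frac{25}{7}\right) = \left(1 - 34\right) \sqrt{11} \left(- \frac{25}{7}\right) = - 33 \sqrt{11} \left(- \frac{25}{7}\right) = \frac{825 \sqrt{11}}{7}$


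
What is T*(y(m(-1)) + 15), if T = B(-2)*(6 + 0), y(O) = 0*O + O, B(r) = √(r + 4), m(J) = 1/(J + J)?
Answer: 87*√2 ≈ 123.04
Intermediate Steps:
m(J) = 1/(2*J)
B(r) = √(4 + r)
y(O) = O (y(O) = 0 + O = O)
T = 6*√2 (T = √(4 - 2)*(6 + 0) = √2*6 = 6*√2 ≈ 8.4853)
T*(y(m(-1)) + 15) = (6*√2)*((½)/(-1) + 15) = (6*√2)*((½)*(-1) + 15) = (6*√2)*(-½ + 15) = (6*√2)*(29/2) = 87*√2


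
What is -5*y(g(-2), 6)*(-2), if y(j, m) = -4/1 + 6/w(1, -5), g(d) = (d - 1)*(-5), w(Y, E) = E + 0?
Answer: -52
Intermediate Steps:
w(Y, E) = E
g(d) = 5 - 5*d (g(d) = (-1 + d)*(-5) = 5 - 5*d)
y(j, m) = -26/5 (y(j, m) = -4/1 + 6/(-5) = -4*1 + 6*(-⅕) = -4 - 6/5 = -26/5)
-5*y(g(-2), 6)*(-2) = -5*(-26/5)*(-2) = 26*(-2) = -52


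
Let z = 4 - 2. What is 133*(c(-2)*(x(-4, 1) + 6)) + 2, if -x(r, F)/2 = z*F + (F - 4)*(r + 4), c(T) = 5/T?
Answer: -663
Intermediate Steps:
z = 2
x(r, F) = -4*F - 2*(-4 + F)*(4 + r) (x(r, F) = -2*(2*F + (F - 4)*(r + 4)) = -2*(2*F + (-4 + F)*(4 + r)) = -4*F - 2*(-4 + F)*(4 + r))
133*(c(-2)*(x(-4, 1) + 6)) + 2 = 133*((5/(-2))*((32 - 12*1 + 8*(-4) - 2*1*(-4)) + 6)) + 2 = 133*((5*(-½))*((32 - 12 - 32 + 8) + 6)) + 2 = 133*(-5*(-4 + 6)/2) + 2 = 133*(-5/2*2) + 2 = 133*(-5) + 2 = -665 + 2 = -663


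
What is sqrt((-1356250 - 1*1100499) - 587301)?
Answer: 5*I*sqrt(121762) ≈ 1744.7*I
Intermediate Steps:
sqrt((-1356250 - 1*1100499) - 587301) = sqrt((-1356250 - 1100499) - 587301) = sqrt(-2456749 - 587301) = sqrt(-3044050) = 5*I*sqrt(121762)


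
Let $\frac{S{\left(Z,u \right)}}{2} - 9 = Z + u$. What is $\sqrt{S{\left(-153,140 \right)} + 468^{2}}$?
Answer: $2 \sqrt{54754} \approx 467.99$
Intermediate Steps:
$S{\left(Z,u \right)} = 18 + 2 Z + 2 u$ ($S{\left(Z,u \right)} = 18 + 2 \left(Z + u\right) = 18 + \left(2 Z + 2 u\right) = 18 + 2 Z + 2 u$)
$\sqrt{S{\left(-153,140 \right)} + 468^{2}} = \sqrt{\left(18 + 2 \left(-153\right) + 2 \cdot 140\right) + 468^{2}} = \sqrt{\left(18 - 306 + 280\right) + 219024} = \sqrt{-8 + 219024} = \sqrt{219016} = 2 \sqrt{54754}$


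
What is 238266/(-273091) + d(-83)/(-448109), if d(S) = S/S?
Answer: -15252773155/17482076417 ≈ -0.87248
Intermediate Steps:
d(S) = 1
238266/(-273091) + d(-83)/(-448109) = 238266/(-273091) + 1/(-448109) = 238266*(-1/273091) + 1*(-1/448109) = -34038/39013 - 1/448109 = -15252773155/17482076417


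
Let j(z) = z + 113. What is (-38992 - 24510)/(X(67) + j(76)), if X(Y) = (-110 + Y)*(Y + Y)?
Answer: 63502/5573 ≈ 11.395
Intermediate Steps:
X(Y) = 2*Y*(-110 + Y) (X(Y) = (-110 + Y)*(2*Y) = 2*Y*(-110 + Y))
j(z) = 113 + z
(-38992 - 24510)/(X(67) + j(76)) = (-38992 - 24510)/(2*67*(-110 + 67) + (113 + 76)) = -63502/(2*67*(-43) + 189) = -63502/(-5762 + 189) = -63502/(-5573) = -63502*(-1/5573) = 63502/5573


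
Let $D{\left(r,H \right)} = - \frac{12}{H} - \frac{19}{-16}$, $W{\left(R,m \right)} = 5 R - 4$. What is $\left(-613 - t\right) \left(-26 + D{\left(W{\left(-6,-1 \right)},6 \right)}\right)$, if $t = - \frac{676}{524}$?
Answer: $\frac{17188743}{1048} \approx 16401.0$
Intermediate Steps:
$t = - \frac{169}{131}$ ($t = \left(-676\right) \frac{1}{524} = - \frac{169}{131} \approx -1.2901$)
$W{\left(R,m \right)} = -4 + 5 R$
$D{\left(r,H \right)} = \frac{19}{16} - \frac{12}{H}$ ($D{\left(r,H \right)} = - \frac{12}{H} - - \frac{19}{16} = - \frac{12}{H} + \frac{19}{16} = \frac{19}{16} - \frac{12}{H}$)
$\left(-613 - t\right) \left(-26 + D{\left(W{\left(-6,-1 \right)},6 \right)}\right) = \left(-613 - - \frac{169}{131}\right) \left(-26 + \left(\frac{19}{16} - \frac{12}{6}\right)\right) = \left(-613 + \frac{169}{131}\right) \left(-26 + \left(\frac{19}{16} - 2\right)\right) = - \frac{80134 \left(-26 + \left(\frac{19}{16} - 2\right)\right)}{131} = - \frac{80134 \left(-26 - \frac{13}{16}\right)}{131} = \left(- \frac{80134}{131}\right) \left(- \frac{429}{16}\right) = \frac{17188743}{1048}$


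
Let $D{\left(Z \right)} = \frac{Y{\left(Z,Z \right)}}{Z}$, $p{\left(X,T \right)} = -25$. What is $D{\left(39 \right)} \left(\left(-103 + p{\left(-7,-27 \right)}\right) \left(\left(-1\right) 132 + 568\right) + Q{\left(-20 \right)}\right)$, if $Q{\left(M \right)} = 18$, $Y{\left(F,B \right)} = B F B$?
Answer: $-84856590$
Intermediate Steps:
$Y{\left(F,B \right)} = F B^{2}$
$D{\left(Z \right)} = Z^{2}$ ($D{\left(Z \right)} = \frac{Z Z^{2}}{Z} = \frac{Z^{3}}{Z} = Z^{2}$)
$D{\left(39 \right)} \left(\left(-103 + p{\left(-7,-27 \right)}\right) \left(\left(-1\right) 132 + 568\right) + Q{\left(-20 \right)}\right) = 39^{2} \left(\left(-103 - 25\right) \left(\left(-1\right) 132 + 568\right) + 18\right) = 1521 \left(- 128 \left(-132 + 568\right) + 18\right) = 1521 \left(\left(-128\right) 436 + 18\right) = 1521 \left(-55808 + 18\right) = 1521 \left(-55790\right) = -84856590$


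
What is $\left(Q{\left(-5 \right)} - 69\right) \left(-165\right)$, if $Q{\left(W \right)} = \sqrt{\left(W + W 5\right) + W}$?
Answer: $11385 - 165 i \sqrt{35} \approx 11385.0 - 976.15 i$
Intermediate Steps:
$Q{\left(W \right)} = \sqrt{7} \sqrt{W}$ ($Q{\left(W \right)} = \sqrt{\left(W + 5 W\right) + W} = \sqrt{6 W + W} = \sqrt{7 W} = \sqrt{7} \sqrt{W}$)
$\left(Q{\left(-5 \right)} - 69\right) \left(-165\right) = \left(\sqrt{7} \sqrt{-5} - 69\right) \left(-165\right) = \left(\sqrt{7} i \sqrt{5} - 69\right) \left(-165\right) = \left(i \sqrt{35} - 69\right) \left(-165\right) = \left(-69 + i \sqrt{35}\right) \left(-165\right) = 11385 - 165 i \sqrt{35}$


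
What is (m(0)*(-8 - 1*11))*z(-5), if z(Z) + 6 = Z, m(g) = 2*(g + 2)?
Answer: 836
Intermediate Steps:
m(g) = 4 + 2*g (m(g) = 2*(2 + g) = 4 + 2*g)
z(Z) = -6 + Z
(m(0)*(-8 - 1*11))*z(-5) = ((4 + 2*0)*(-8 - 1*11))*(-6 - 5) = ((4 + 0)*(-8 - 11))*(-11) = (4*(-19))*(-11) = -76*(-11) = 836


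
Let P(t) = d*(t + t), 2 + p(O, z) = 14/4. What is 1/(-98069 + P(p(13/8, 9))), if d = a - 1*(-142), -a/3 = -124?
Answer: -1/96527 ≈ -1.0360e-5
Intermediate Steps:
a = 372 (a = -3*(-124) = 372)
d = 514 (d = 372 - 1*(-142) = 372 + 142 = 514)
p(O, z) = 3/2 (p(O, z) = -2 + 14/4 = -2 + 14*(1/4) = -2 + 7/2 = 3/2)
P(t) = 1028*t (P(t) = 514*(t + t) = 514*(2*t) = 1028*t)
1/(-98069 + P(p(13/8, 9))) = 1/(-98069 + 1028*(3/2)) = 1/(-98069 + 1542) = 1/(-96527) = -1/96527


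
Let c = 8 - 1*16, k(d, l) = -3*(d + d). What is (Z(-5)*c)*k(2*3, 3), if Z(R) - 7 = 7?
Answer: 4032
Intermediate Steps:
k(d, l) = -6*d
Z(R) = 14 (Z(R) = 7 + 7 = 14)
c = -8 (c = 8 - 16 = -8)
(Z(-5)*c)*k(2*3, 3) = (14*(-8))*(-12*3) = -(-672)*6 = -112*(-36) = 4032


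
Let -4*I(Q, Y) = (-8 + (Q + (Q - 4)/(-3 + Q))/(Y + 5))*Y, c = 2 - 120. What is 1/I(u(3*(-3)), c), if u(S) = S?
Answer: -2712/634427 ≈ -0.0042747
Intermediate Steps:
c = -118
I(Q, Y) = -Y*(-8 + (Q + (-4 + Q)/(-3 + Q))/(5 + Y))/4 (I(Q, Y) = -(-8 + (Q + (Q - 4)/(-3 + Q))/(Y + 5))*Y/4 = -(-8 + (Q + (-4 + Q)/(-3 + Q))/(5 + Y))*Y/4 = -Y*(-8 + (Q + (-4 + Q)/(-3 + Q))/(5 + Y))/4)
1/I(u(3*(-3)), c) = 1/((¼)*(-118)*(-116 - (3*(-3))² - 24*(-118) + 42*(3*(-3)) + 8*(3*(-3))*(-118))/(-15 - 3*(-118) + 5*(3*(-3)) + (3*(-3))*(-118))) = 1/((¼)*(-118)*(-116 - 1*(-9)² + 2832 + 42*(-9) + 8*(-9)*(-118))/(-15 + 354 + 5*(-9) - 9*(-118))) = 1/((¼)*(-118)*(-116 - 1*81 + 2832 - 378 + 8496)/(-15 + 354 - 45 + 1062)) = 1/((¼)*(-118)*(-116 - 81 + 2832 - 378 + 8496)/1356) = 1/((¼)*(-118)*(1/1356)*10753) = 1/(-634427/2712) = -2712/634427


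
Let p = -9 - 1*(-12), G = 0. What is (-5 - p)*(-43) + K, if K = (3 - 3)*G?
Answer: 344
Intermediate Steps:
K = 0 (K = (3 - 3)*0 = 0*0 = 0)
p = 3 (p = -9 + 12 = 3)
(-5 - p)*(-43) + K = (-5 - 1*3)*(-43) + 0 = (-5 - 3)*(-43) + 0 = -8*(-43) + 0 = 344 + 0 = 344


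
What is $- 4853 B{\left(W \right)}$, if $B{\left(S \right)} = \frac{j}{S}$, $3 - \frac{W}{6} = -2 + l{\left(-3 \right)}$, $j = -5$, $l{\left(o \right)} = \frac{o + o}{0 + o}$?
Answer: $\frac{24265}{18} \approx 1348.1$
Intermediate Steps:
$l{\left(o \right)} = 2$ ($l{\left(o \right)} = \frac{2 o}{o} = 2$)
$W = 18$ ($W = 18 - 6 \left(-2 + 2\right) = 18 - 0 = 18 + 0 = 18$)
$B{\left(S \right)} = - \frac{5}{S}$
$- 4853 B{\left(W \right)} = - 4853 \left(- \frac{5}{18}\right) = - 4853 \left(\left(-5\right) \frac{1}{18}\right) = \left(-4853\right) \left(- \frac{5}{18}\right) = \frac{24265}{18}$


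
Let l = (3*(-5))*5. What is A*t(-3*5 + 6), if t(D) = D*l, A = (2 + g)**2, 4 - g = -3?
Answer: 54675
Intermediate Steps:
g = 7 (g = 4 - 1*(-3) = 4 + 3 = 7)
l = -75 (l = -15*5 = -75)
A = 81 (A = (2 + 7)**2 = 9**2 = 81)
t(D) = -75*D (t(D) = D*(-75) = -75*D)
A*t(-3*5 + 6) = 81*(-75*(-3*5 + 6)) = 81*(-75*(-15 + 6)) = 81*(-75*(-9)) = 81*675 = 54675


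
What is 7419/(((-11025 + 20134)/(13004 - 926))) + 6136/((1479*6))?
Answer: 397612794446/40416633 ≈ 9837.8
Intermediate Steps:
7419/(((-11025 + 20134)/(13004 - 926))) + 6136/((1479*6)) = 7419/((9109/12078)) + 6136/8874 = 7419/((9109*(1/12078))) + 6136*(1/8874) = 7419/(9109/12078) + 3068/4437 = 7419*(12078/9109) + 3068/4437 = 89606682/9109 + 3068/4437 = 397612794446/40416633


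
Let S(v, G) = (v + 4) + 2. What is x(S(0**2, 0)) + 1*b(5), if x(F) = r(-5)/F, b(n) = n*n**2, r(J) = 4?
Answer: 377/3 ≈ 125.67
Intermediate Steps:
b(n) = n**3
S(v, G) = 6 + v (S(v, G) = (4 + v) + 2 = 6 + v)
x(F) = 4/F
x(S(0**2, 0)) + 1*b(5) = 4/(6 + 0**2) + 1*5**3 = 4/(6 + 0) + 1*125 = 4/6 + 125 = 4*(1/6) + 125 = 2/3 + 125 = 377/3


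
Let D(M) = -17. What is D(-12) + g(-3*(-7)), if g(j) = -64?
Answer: -81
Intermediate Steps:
D(-12) + g(-3*(-7)) = -17 - 64 = -81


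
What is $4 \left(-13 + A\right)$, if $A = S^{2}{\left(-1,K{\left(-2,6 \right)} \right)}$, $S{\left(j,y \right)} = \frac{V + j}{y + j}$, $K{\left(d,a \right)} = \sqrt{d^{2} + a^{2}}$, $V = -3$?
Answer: $- \frac{76468}{1521} + \frac{256 \sqrt{10}}{1521} \approx -49.743$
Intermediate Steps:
$K{\left(d,a \right)} = \sqrt{a^{2} + d^{2}}$
$S{\left(j,y \right)} = \frac{-3 + j}{j + y}$ ($S{\left(j,y \right)} = \frac{-3 + j}{y + j} = \frac{-3 + j}{j + y}$)
$A = \frac{16}{\left(-1 + 2 \sqrt{10}\right)^{2}}$ ($A = \left(\frac{-3 - 1}{-1 + \sqrt{6^{2} + \left(-2\right)^{2}}}\right)^{2} = \left(\frac{1}{-1 + \sqrt{36 + 4}} \left(-4\right)\right)^{2} = \left(\frac{1}{-1 + \sqrt{40}} \left(-4\right)\right)^{2} = \left(\frac{1}{-1 + 2 \sqrt{10}} \left(-4\right)\right)^{2} = \left(- \frac{4}{-1 + 2 \sqrt{10}}\right)^{2} = \frac{16}{\left(-1 + 2 \sqrt{10}\right)^{2}} \approx 0.56436$)
$4 \left(-13 + A\right) = 4 \left(-13 + \frac{16}{\left(1 - 2 \sqrt{10}\right)^{2}}\right) = -52 + \frac{64}{\left(1 - 2 \sqrt{10}\right)^{2}}$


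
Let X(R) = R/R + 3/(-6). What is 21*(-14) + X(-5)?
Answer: -587/2 ≈ -293.50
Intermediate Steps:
X(R) = ½ (X(R) = 1 + 3*(-⅙) = 1 - ½ = ½)
21*(-14) + X(-5) = 21*(-14) + ½ = -294 + ½ = -587/2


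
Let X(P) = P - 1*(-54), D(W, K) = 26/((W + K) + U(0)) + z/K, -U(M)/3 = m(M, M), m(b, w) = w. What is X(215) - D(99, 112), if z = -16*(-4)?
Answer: 396287/1477 ≈ 268.31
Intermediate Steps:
z = 64
U(M) = -3*M
D(W, K) = 26/(K + W) + 64/K (D(W, K) = 26/((W + K) - 3*0) + 64/K = 26/((K + W) + 0) + 64/K = 26/(K + W) + 64/K)
X(P) = 54 + P (X(P) = P + 54 = 54 + P)
X(215) - D(99, 112) = (54 + 215) - 2*(32*99 + 45*112)/(112*(112 + 99)) = 269 - 2*(3168 + 5040)/(112*211) = 269 - 2*8208/(112*211) = 269 - 1*1026/1477 = 269 - 1026/1477 = 396287/1477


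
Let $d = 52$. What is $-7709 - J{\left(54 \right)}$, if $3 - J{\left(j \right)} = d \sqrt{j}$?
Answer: $-7712 + 156 \sqrt{6} \approx -7329.9$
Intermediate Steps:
$J{\left(j \right)} = 3 - 52 \sqrt{j}$
$-7709 - J{\left(54 \right)} = -7709 - \left(3 - 52 \sqrt{54}\right) = -7709 - \left(3 - 52 \cdot 3 \sqrt{6}\right) = -7709 - \left(3 - 156 \sqrt{6}\right) = -7712 + 156 \sqrt{6}$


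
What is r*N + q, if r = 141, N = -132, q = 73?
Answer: -18539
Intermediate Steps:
r*N + q = 141*(-132) + 73 = -18612 + 73 = -18539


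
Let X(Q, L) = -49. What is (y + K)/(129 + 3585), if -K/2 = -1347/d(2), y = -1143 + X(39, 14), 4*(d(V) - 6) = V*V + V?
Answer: -694/3095 ≈ -0.22423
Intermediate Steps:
d(V) = 6 + V/4 + V**2/4 (d(V) = 6 + (V*V + V)/4 = 6 + (V**2 + V)/4 = 6 + (V + V**2)/4 = 6 + (V/4 + V**2/4) = 6 + V/4 + V**2/4)
y = -1192 (y = -1143 - 49 = -1192)
K = 1796/5 (K = -(-2694)/(6 + (1/4)*2 + (1/4)*2**2) = -(-2694)/(6 + 1/2 + (1/4)*4) = -(-2694)/(6 + 1/2 + 1) = -(-2694)/15/2 = -(-2694)*2/15 = -2*(-898/5) = 1796/5 ≈ 359.20)
(y + K)/(129 + 3585) = (-1192 + 1796/5)/(129 + 3585) = -4164/5/3714 = -4164/5*1/3714 = -694/3095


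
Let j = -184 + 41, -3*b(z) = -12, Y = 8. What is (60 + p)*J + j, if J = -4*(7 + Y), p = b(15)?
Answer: -3983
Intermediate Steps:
b(z) = 4 (b(z) = -⅓*(-12) = 4)
p = 4
J = -60 (J = -4*(7 + 8) = -4*15 = -60)
j = -143
(60 + p)*J + j = (60 + 4)*(-60) - 143 = 64*(-60) - 143 = -3840 - 143 = -3983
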